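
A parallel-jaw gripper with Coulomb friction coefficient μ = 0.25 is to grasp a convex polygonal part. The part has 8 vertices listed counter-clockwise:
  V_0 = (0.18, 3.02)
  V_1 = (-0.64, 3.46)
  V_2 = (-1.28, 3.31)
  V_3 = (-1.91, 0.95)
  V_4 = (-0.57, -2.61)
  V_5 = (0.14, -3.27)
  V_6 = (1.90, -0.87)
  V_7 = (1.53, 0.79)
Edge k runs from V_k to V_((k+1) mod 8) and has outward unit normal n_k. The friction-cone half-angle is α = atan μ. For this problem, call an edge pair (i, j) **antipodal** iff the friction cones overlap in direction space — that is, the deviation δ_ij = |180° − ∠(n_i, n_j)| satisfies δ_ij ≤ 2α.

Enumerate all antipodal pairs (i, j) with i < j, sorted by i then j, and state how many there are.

α = atan 0.25 = 14.04°;  2α = 28.07°
n_0 = (+0.4728, +0.8812)
n_1 = (-0.2282, +0.9736)
n_2 = (-0.9662, +0.2579)
n_3 = (-0.9359, -0.3523)
n_4 = (-0.6808, -0.7324)
n_5 = (+0.8064, -0.5914)
n_6 = (+0.9760, +0.2176)
n_7 = (+0.8555, +0.5179)
  (0,1): δ = 138.59°  ·
  (0,2): δ = 76.73°  ·
  (0,3): δ = 41.16°  ·
  (0,4): δ = 14.69°  ✓
  (0,5): δ = 81.96°  ·
  (0,6): δ = 130.78°  ·
  (0,7): δ = 149.41°  ·
  (1,2): δ = 118.14°  ·
  (1,3): δ = 82.56°  ·
  (1,4): δ = 56.10°  ·
  (1,5): δ = 40.56°  ·
  (1,6): δ = 89.37°  ·
  (1,7): δ = 108.00°  ·
  (2,3): δ = 144.43°  ·
  (2,4): δ = 117.96°  ·
  (2,5): δ = 21.31°  ✓
  (2,6): δ = 27.51°  ✓
  (2,7): δ = 46.14°  ·
  (3,4): δ = 153.54°  ·
  (3,5): δ = 56.88°  ·
  (3,6): δ = 8.06°  ✓
  (3,7): δ = 10.56°  ✓
  (4,5): δ = 83.34°  ·
  (4,6): δ = 34.52°  ·
  (4,7): δ = 15.90°  ✓
  (5,6): δ = 131.18°  ·
  (5,7): δ = 112.56°  ·
  (6,7): δ = 161.38°  ·
antipodal pairs: 6

count = 6; pairs: (0,4), (2,5), (2,6), (3,6), (3,7), (4,7)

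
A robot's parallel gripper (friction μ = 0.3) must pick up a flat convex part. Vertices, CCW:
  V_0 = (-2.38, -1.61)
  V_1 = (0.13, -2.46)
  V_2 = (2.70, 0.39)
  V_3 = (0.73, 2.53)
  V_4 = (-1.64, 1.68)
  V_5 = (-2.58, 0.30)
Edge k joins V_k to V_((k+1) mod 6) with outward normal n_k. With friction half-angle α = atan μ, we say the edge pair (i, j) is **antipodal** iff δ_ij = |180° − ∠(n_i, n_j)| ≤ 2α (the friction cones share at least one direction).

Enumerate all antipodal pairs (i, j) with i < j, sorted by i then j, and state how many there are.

α = atan 0.3 = 16.70°;  2α = 33.40°
n_0 = (-0.3208, -0.9472)
n_1 = (+0.7426, -0.6697)
n_2 = (+0.7357, +0.6773)
n_3 = (-0.3376, +0.9413)
n_4 = (-0.8265, +0.5630)
n_5 = (-0.9946, -0.1041)
  (0,1): δ = 113.33°  ·
  (0,2): δ = 28.66°  ✓
  (0,3): δ = 38.44°  ·
  (0,4): δ = 74.45°  ·
  (0,5): δ = 114.69°  ·
  (1,2): δ = 95.33°  ·
  (1,3): δ = 28.23°  ✓
  (1,4): δ = 7.78°  ✓
  (1,5): δ = 48.02°  ·
  (2,3): δ = 112.90°  ·
  (2,4): δ = 76.89°  ·
  (2,5): δ = 36.65°  ·
  (3,4): δ = 143.99°  ·
  (3,5): δ = 103.75°  ·
  (4,5): δ = 139.76°  ·
antipodal pairs: 3

count = 3; pairs: (0,2), (1,3), (1,4)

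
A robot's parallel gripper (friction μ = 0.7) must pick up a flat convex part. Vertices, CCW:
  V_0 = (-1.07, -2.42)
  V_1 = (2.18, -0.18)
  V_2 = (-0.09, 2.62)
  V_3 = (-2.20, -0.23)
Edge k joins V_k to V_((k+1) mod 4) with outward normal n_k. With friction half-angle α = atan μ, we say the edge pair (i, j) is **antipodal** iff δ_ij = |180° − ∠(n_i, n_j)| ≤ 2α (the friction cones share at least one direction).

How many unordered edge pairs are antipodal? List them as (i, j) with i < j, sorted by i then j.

count = 2; pairs: (0,2), (1,3)

α = atan 0.7 = 34.99°;  2α = 69.98°
n_0 = (+0.5675, -0.8234)
n_1 = (+0.7768, +0.6298)
n_2 = (-0.8037, +0.5950)
n_3 = (-0.8887, -0.4585)
  (0,1): δ = 85.54°  ·
  (0,2): δ = 18.91°  ✓
  (0,3): δ = 82.72°  ·
  (1,2): δ = 75.55°  ·
  (1,3): δ = 11.74°  ✓
  (2,3): δ = 116.19°  ·
antipodal pairs: 2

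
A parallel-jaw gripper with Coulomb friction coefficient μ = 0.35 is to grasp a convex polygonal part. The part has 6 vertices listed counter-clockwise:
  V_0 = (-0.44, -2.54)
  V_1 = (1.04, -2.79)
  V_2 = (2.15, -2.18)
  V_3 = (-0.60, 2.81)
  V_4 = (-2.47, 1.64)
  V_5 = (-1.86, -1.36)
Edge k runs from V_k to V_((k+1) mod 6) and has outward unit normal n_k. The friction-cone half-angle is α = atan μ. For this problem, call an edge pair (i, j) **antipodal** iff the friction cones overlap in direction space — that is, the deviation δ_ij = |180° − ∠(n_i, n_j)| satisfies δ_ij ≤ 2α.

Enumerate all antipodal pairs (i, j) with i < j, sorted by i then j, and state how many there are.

count = 3; pairs: (1,3), (2,4), (2,5)

α = atan 0.35 = 19.29°;  2α = 38.58°
n_0 = (-0.1666, -0.9860)
n_1 = (+0.4816, -0.8764)
n_2 = (+0.8758, +0.4827)
n_3 = (-0.5304, +0.8477)
n_4 = (-0.9799, -0.1993)
n_5 = (-0.6391, -0.7691)
  (0,1): δ = 141.62°  ·
  (0,2): δ = 51.55°  ·
  (0,3): δ = 41.62°  ·
  (0,4): δ = 111.08°  ·
  (0,5): δ = 149.86°  ·
  (1,2): δ = 89.93°  ·
  (1,3): δ = 3.24°  ✓
  (1,4): δ = 72.70°  ·
  (1,5): δ = 111.48°  ·
  (2,3): δ = 86.83°  ·
  (2,4): δ = 17.37°  ✓
  (2,5): δ = 21.41°  ✓
  (3,4): δ = 110.54°  ·
  (3,5): δ = 71.76°  ·
  (4,5): δ = 141.22°  ·
antipodal pairs: 3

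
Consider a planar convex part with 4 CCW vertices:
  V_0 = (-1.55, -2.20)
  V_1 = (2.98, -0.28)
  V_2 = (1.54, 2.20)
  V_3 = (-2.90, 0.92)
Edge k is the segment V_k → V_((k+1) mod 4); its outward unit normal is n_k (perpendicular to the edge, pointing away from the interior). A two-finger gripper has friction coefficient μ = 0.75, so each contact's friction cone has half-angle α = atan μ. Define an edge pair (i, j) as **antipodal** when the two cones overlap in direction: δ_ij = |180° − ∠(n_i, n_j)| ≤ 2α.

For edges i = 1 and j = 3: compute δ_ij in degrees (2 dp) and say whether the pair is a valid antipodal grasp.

α = atan 0.75 = 36.87°;  2α = 73.74°
edge 1: e_1 = (-1.44, +2.48);  n_1 = (+0.8648, +0.5021)
edge 3: e_3 = (+1.35, -3.12);  n_3 = (-0.9178, -0.3971)
∠(n_1, n_3) = 173.26°
δ = |180° − 173.26°| = 6.74°
6.74° ≤ 2α = 73.74°  →  valid

δ = 6.74°, valid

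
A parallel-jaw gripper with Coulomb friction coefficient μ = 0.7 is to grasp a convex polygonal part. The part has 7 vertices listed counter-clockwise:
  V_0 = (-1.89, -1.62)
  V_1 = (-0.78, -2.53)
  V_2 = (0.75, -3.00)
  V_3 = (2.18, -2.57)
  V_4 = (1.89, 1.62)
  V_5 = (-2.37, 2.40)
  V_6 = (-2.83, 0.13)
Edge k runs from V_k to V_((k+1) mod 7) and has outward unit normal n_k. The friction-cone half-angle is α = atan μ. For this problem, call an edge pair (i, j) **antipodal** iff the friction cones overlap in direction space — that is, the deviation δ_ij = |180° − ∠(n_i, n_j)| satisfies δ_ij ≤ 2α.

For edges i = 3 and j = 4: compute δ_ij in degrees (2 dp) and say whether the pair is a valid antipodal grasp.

δ = 104.34°, invalid

α = atan 0.7 = 34.99°;  2α = 69.98°
edge 3: e_3 = (-0.29, +4.19);  n_3 = (+0.9976, +0.0690)
edge 4: e_4 = (-4.26, +0.78);  n_4 = (+0.1801, +0.9836)
∠(n_3, n_4) = 75.66°
δ = |180° − 75.66°| = 104.34°
104.34° > 2α = 69.98°  →  invalid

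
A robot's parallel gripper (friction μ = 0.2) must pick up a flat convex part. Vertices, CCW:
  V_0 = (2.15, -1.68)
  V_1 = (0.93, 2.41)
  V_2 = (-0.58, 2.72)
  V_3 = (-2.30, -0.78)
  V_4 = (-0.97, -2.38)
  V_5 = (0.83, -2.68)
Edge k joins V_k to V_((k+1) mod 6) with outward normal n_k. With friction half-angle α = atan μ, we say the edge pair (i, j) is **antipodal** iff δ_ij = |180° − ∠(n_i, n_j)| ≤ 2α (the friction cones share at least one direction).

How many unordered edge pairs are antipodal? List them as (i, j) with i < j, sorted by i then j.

α = atan 0.2 = 11.31°;  2α = 22.62°
n_0 = (+0.9583, +0.2858)
n_1 = (+0.2011, +0.9796)
n_2 = (-0.8975, +0.4410)
n_3 = (-0.7690, -0.6392)
n_4 = (-0.1644, -0.9864)
n_5 = (+0.6039, -0.7971)
  (0,1): δ = 118.21°  ·
  (0,2): δ = 42.78°  ·
  (0,3): δ = 23.13°  ·
  (0,4): δ = 63.93°  ·
  (0,5): δ = 110.54°  ·
  (1,2): δ = 104.57°  ·
  (1,3): δ = 38.66°  ·
  (1,4): δ = 2.14°  ✓
  (1,5): δ = 48.75°  ·
  (2,3): δ = 114.09°  ·
  (2,4): δ = 73.29°  ·
  (2,5): δ = 26.68°  ·
  (3,4): δ = 139.20°  ·
  (3,5): δ = 92.59°  ·
  (4,5): δ = 133.39°  ·
antipodal pairs: 1

count = 1; pairs: (1,4)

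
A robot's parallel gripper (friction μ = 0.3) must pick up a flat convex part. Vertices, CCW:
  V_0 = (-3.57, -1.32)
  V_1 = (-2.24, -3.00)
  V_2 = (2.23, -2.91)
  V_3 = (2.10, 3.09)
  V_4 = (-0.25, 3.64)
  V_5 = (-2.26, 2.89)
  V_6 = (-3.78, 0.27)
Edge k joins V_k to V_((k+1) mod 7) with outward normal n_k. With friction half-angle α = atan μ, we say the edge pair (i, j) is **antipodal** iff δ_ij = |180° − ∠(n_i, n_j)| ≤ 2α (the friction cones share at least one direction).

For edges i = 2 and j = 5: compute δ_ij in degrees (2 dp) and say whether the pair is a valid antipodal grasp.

α = atan 0.3 = 16.70°;  2α = 33.40°
edge 2: e_2 = (-0.13, +6.00);  n_2 = (+0.9998, +0.0217)
edge 5: e_5 = (-1.52, -2.62);  n_5 = (-0.8650, +0.5018)
∠(n_2, n_5) = 148.64°
δ = |180° − 148.64°| = 31.36°
31.36° ≤ 2α = 33.40°  →  valid

δ = 31.36°, valid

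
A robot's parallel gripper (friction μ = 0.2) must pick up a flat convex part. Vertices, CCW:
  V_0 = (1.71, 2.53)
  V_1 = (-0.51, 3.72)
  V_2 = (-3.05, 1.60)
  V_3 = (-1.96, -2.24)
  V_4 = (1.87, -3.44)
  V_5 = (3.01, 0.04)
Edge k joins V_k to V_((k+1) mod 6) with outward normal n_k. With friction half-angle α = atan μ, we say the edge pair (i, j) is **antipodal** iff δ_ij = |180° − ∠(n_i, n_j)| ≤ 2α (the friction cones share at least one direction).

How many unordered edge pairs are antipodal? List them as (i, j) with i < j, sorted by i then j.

count = 2; pairs: (0,3), (2,5)

α = atan 0.2 = 11.31°;  2α = 22.62°
n_0 = (+0.4724, +0.8814)
n_1 = (-0.6408, +0.7677)
n_2 = (-0.9620, -0.2731)
n_3 = (-0.2990, -0.9543)
n_4 = (+0.9503, -0.3113)
n_5 = (+0.8865, +0.4628)
  (0,1): δ = 111.96°  ·
  (0,2): δ = 45.96°  ·
  (0,3): δ = 10.80°  ✓
  (0,4): δ = 100.05°  ·
  (0,5): δ = 145.76°  ·
  (1,2): δ = 114.00°  ·
  (1,3): δ = 57.25°  ·
  (1,4): δ = 32.01°  ·
  (1,5): δ = 77.72°  ·
  (2,3): δ = 123.24°  ·
  (2,4): δ = 33.98°  ·
  (2,5): δ = 11.72°  ✓
  (3,4): δ = 90.74°  ·
  (3,5): δ = 45.03°  ·
  (4,5): δ = 134.29°  ·
antipodal pairs: 2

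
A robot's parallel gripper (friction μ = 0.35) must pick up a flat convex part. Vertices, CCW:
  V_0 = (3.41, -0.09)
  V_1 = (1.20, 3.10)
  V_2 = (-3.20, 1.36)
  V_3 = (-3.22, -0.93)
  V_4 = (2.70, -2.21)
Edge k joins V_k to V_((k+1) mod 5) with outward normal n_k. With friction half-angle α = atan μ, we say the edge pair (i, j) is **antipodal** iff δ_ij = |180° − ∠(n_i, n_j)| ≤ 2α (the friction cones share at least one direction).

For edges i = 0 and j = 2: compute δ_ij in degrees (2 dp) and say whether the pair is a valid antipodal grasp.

α = atan 0.35 = 19.29°;  2α = 38.58°
edge 0: e_0 = (-2.21, +3.19);  n_0 = (+0.8220, +0.5695)
edge 2: e_2 = (-0.02, -2.29);  n_2 = (-1.0000, +0.0087)
∠(n_0, n_2) = 144.79°
δ = |180° − 144.79°| = 35.21°
35.21° ≤ 2α = 38.58°  →  valid

δ = 35.21°, valid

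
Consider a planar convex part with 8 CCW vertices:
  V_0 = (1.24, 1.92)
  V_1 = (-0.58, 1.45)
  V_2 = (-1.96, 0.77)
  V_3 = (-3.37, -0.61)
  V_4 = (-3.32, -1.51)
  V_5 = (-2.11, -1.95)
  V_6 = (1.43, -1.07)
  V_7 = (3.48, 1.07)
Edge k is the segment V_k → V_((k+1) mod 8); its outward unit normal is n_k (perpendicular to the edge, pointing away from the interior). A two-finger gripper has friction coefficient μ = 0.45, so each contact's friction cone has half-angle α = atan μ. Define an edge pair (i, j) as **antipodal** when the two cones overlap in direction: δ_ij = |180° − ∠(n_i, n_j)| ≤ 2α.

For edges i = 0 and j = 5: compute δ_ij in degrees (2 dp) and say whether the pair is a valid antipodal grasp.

α = atan 0.45 = 24.23°;  2α = 48.46°
edge 0: e_0 = (-1.82, -0.47);  n_0 = (-0.2500, +0.9682)
edge 5: e_5 = (+3.54, +0.88);  n_5 = (+0.2412, -0.9705)
∠(n_0, n_5) = 179.48°
δ = |180° − 179.48°| = 0.52°
0.52° ≤ 2α = 48.46°  →  valid

δ = 0.52°, valid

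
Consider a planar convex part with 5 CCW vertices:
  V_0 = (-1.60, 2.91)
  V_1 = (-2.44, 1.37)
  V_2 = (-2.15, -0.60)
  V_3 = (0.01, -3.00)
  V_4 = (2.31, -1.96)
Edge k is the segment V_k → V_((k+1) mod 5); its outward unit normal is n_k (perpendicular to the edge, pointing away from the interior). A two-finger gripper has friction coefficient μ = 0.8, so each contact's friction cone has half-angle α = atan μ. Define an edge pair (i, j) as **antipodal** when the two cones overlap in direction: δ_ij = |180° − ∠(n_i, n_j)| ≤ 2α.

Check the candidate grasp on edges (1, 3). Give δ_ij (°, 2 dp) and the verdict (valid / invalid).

α = atan 0.8 = 38.66°;  2α = 77.32°
edge 1: e_1 = (+0.29, -1.97);  n_1 = (-0.9893, -0.1456)
edge 3: e_3 = (+2.30, +1.04);  n_3 = (+0.4120, -0.9112)
∠(n_1, n_3) = 105.96°
δ = |180° − 105.96°| = 74.04°
74.04° ≤ 2α = 77.32°  →  valid

δ = 74.04°, valid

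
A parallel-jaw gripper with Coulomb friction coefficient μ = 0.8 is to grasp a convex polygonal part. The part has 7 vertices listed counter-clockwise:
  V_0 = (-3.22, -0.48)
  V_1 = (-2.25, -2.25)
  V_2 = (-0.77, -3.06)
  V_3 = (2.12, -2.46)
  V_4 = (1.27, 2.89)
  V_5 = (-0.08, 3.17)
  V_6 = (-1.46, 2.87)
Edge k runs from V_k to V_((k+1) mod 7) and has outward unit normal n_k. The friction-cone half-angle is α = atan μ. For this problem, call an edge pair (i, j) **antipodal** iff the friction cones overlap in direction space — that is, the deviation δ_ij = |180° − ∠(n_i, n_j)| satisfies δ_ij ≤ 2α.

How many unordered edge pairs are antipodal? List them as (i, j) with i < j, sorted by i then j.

α = atan 0.8 = 38.66°;  2α = 77.32°
n_0 = (-0.8769, -0.4806)
n_1 = (-0.4801, -0.8772)
n_2 = (+0.2033, -0.9791)
n_3 = (+0.9876, +0.1569)
n_4 = (+0.2031, +0.9792)
n_5 = (-0.2124, +0.9772)
n_6 = (-0.8853, +0.4651)
  (0,1): δ = 147.42°  ·
  (0,2): δ = 107.00°  ·
  (0,3): δ = 19.70°  ✓
  (0,4): δ = 49.56°  ✓
  (0,5): δ = 73.54°  ✓
  (0,6): δ = 123.56°  ·
  (1,2): δ = 139.58°  ·
  (1,3): δ = 52.28°  ✓
  (1,4): δ = 16.97°  ✓
  (1,5): δ = 40.96°  ✓
  (1,6): δ = 90.98°  ·
  (2,3): δ = 92.70°  ·
  (2,4): δ = 23.45°  ✓
  (2,5): δ = 0.54°  ✓
  (2,6): δ = 50.56°  ✓
  (3,4): δ = 110.75°  ·
  (3,5): δ = 86.76°  ·
  (3,6): δ = 36.74°  ✓
  (4,5): δ = 156.02°  ·
  (4,6): δ = 106.00°  ·
  (5,6): δ = 129.98°  ·
antipodal pairs: 10

count = 10; pairs: (0,3), (0,4), (0,5), (1,3), (1,4), (1,5), (2,4), (2,5), (2,6), (3,6)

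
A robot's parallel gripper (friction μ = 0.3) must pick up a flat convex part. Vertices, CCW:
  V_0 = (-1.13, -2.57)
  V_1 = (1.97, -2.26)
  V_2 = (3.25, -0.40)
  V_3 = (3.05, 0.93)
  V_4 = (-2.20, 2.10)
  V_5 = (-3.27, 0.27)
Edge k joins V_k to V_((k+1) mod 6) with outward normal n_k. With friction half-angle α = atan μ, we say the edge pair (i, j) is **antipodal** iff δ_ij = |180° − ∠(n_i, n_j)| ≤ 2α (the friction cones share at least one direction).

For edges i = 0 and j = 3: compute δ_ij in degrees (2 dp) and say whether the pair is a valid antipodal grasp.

δ = 18.27°, valid

α = atan 0.3 = 16.70°;  2α = 33.40°
edge 0: e_0 = (+3.10, +0.31);  n_0 = (+0.0995, -0.9950)
edge 3: e_3 = (-5.25, +1.17);  n_3 = (+0.2175, +0.9761)
∠(n_0, n_3) = 161.73°
δ = |180° − 161.73°| = 18.27°
18.27° ≤ 2α = 33.40°  →  valid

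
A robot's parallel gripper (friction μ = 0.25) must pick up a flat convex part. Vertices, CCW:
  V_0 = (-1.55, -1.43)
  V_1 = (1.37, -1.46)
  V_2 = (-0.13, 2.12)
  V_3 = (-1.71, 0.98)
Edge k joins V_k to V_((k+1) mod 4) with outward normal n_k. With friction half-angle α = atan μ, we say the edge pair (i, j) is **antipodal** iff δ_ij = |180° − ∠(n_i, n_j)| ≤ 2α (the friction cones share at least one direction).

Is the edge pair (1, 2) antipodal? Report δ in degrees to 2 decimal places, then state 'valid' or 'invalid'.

δ = 76.92°, invalid

α = atan 0.25 = 14.04°;  2α = 28.07°
edge 1: e_1 = (-1.50, +3.58);  n_1 = (+0.9223, +0.3864)
edge 2: e_2 = (-1.58, -1.14);  n_2 = (-0.5851, +0.8109)
∠(n_1, n_2) = 103.08°
δ = |180° − 103.08°| = 76.92°
76.92° > 2α = 28.07°  →  invalid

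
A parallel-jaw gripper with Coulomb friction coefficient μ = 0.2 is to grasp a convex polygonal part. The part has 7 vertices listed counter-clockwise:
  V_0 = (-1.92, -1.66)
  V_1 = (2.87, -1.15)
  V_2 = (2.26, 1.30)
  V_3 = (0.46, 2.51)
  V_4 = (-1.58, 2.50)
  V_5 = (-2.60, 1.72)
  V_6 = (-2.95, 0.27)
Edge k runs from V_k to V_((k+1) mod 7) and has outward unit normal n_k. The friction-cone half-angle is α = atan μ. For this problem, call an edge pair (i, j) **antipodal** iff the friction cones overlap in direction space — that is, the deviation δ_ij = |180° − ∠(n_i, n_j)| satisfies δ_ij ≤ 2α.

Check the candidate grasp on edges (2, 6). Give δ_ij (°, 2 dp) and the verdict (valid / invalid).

δ = 28.00°, invalid

α = atan 0.2 = 11.31°;  2α = 22.62°
edge 2: e_2 = (-1.80, +1.21);  n_2 = (+0.5579, +0.8299)
edge 6: e_6 = (+1.03, -1.93);  n_6 = (-0.8822, -0.4708)
∠(n_2, n_6) = 152.00°
δ = |180° − 152.00°| = 28.00°
28.00° > 2α = 22.62°  →  invalid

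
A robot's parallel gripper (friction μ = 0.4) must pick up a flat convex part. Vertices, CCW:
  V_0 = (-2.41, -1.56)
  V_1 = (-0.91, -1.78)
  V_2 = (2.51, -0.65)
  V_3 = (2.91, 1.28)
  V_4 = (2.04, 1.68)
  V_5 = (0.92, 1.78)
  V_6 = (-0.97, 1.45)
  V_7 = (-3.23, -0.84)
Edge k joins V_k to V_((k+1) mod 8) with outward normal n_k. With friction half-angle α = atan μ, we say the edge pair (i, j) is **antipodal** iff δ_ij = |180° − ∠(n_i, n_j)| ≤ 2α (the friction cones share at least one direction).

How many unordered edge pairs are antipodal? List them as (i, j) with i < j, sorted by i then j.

count = 10; pairs: (0,3), (0,4), (0,5), (1,3), (1,4), (1,5), (1,6), (2,6), (3,7), (4,7)

α = atan 0.4 = 21.80°;  2α = 43.60°
n_0 = (-0.1451, -0.9894)
n_1 = (+0.3137, -0.9495)
n_2 = (+0.9792, -0.2029)
n_3 = (+0.4177, +0.9086)
n_4 = (+0.0889, +0.9960)
n_5 = (-0.1720, +0.9851)
n_6 = (-0.7118, +0.7024)
n_7 = (-0.6598, -0.7514)
  (0,1): δ = 153.37°  ·
  (0,2): δ = 93.37°  ·
  (0,3): δ = 16.35°  ✓
  (0,4): δ = 3.24°  ✓
  (0,5): δ = 18.25°  ✓
  (0,6): δ = 53.72°  ·
  (0,7): δ = 147.06°  ·
  (1,2): δ = 119.99°  ·
  (1,3): δ = 42.98°  ✓
  (1,4): δ = 23.39°  ✓
  (1,5): δ = 8.38°  ✓
  (1,6): δ = 27.09°  ✓
  (1,7): δ = 120.43°  ·
  (2,3): δ = 102.98°  ·
  (2,4): δ = 83.39°  ·
  (2,5): δ = 68.39°  ·
  (2,6): δ = 32.91°  ✓
  (2,7): δ = 60.42°  ·
  (3,4): δ = 160.41°  ·
  (3,5): δ = 145.40°  ·
  (3,6): δ = 109.93°  ·
  (3,7): δ = 16.59°  ✓
  (4,5): δ = 164.99°  ·
  (4,6): δ = 129.52°  ·
  (4,7): δ = 36.18°  ✓
  (5,6): δ = 144.53°  ·
  (5,7): δ = 51.19°  ·
  (6,7): δ = 86.66°  ·
antipodal pairs: 10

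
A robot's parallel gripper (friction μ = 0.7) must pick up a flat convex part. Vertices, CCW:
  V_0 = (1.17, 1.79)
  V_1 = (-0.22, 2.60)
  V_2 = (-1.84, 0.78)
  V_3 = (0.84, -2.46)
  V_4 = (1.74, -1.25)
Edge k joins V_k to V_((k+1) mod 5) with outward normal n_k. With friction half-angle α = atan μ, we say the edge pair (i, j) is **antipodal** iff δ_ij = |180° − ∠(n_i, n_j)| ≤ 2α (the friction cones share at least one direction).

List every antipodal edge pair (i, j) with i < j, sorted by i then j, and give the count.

count = 4; pairs: (0,2), (1,3), (1,4), (2,4)

α = atan 0.7 = 34.99°;  2α = 69.98°
n_0 = (+0.5035, +0.8640)
n_1 = (-0.7470, +0.6649)
n_2 = (-0.7706, -0.6374)
n_3 = (+0.8024, -0.5968)
n_4 = (+0.9829, +0.1843)
  (0,1): δ = 101.44°  ·
  (0,2): δ = 20.17°  ✓
  (0,3): δ = 83.59°  ·
  (0,4): δ = 130.85°  ·
  (1,2): δ = 98.73°  ·
  (1,3): δ = 5.03°  ✓
  (1,4): δ = 52.29°  ✓
  (2,3): δ = 76.24°  ·
  (2,4): δ = 28.98°  ✓
  (3,4): δ = 132.74°  ·
antipodal pairs: 4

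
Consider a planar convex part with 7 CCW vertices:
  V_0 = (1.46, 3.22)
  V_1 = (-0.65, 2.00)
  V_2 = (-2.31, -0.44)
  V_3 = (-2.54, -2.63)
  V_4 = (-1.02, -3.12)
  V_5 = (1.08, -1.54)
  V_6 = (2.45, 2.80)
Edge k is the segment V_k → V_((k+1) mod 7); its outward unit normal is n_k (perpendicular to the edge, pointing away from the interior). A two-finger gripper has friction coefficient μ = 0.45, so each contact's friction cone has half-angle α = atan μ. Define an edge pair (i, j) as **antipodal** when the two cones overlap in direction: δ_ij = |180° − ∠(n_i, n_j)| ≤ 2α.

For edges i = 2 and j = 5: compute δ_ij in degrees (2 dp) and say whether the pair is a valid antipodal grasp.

δ = 11.52°, valid

α = atan 0.45 = 24.23°;  2α = 48.46°
edge 2: e_2 = (-0.23, -2.19);  n_2 = (-0.9945, +0.1044)
edge 5: e_5 = (+1.37, +4.34);  n_5 = (+0.9536, -0.3010)
∠(n_2, n_5) = 168.48°
δ = |180° − 168.48°| = 11.52°
11.52° ≤ 2α = 48.46°  →  valid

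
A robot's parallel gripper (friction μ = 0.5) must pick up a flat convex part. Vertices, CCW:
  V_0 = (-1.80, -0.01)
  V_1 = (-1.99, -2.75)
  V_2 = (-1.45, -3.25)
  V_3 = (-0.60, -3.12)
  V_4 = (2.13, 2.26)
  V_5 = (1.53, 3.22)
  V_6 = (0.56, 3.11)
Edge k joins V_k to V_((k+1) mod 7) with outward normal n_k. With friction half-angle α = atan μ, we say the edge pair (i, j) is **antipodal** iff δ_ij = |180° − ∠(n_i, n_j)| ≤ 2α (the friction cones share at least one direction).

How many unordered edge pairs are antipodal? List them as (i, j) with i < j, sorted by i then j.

count = 7; pairs: (0,3), (0,4), (1,4), (1,5), (2,5), (2,6), (3,6)

α = atan 0.5 = 26.57°;  2α = 53.13°
n_0 = (-0.9976, +0.0692)
n_1 = (-0.6794, -0.7338)
n_2 = (+0.1512, -0.9885)
n_3 = (+0.8918, -0.4525)
n_4 = (+0.8480, +0.5300)
n_5 = (-0.1127, +0.9936)
n_6 = (-0.7975, +0.6033)
  (0,1): δ = 128.83°  ·
  (0,2): δ = 77.34°  ·
  (0,3): δ = 22.94°  ✓
  (0,4): δ = 35.97°  ✓
  (0,5): δ = 100.44°  ·
  (0,6): δ = 146.86°  ·
  (1,2): δ = 128.51°  ·
  (1,3): δ = 74.11°  ·
  (1,4): δ = 15.20°  ✓
  (1,5): δ = 49.27°  ✓
  (1,6): δ = 95.69°  ·
  (2,3): δ = 125.60°  ·
  (2,4): δ = 66.69°  ·
  (2,5): δ = 2.23°  ✓
  (2,6): δ = 44.20°  ✓
  (3,4): δ = 121.09°  ·
  (3,5): δ = 56.63°  ·
  (3,6): δ = 10.20°  ✓
  (4,5): δ = 115.54°  ·
  (4,6): δ = 69.11°  ·
  (5,6): δ = 133.57°  ·
antipodal pairs: 7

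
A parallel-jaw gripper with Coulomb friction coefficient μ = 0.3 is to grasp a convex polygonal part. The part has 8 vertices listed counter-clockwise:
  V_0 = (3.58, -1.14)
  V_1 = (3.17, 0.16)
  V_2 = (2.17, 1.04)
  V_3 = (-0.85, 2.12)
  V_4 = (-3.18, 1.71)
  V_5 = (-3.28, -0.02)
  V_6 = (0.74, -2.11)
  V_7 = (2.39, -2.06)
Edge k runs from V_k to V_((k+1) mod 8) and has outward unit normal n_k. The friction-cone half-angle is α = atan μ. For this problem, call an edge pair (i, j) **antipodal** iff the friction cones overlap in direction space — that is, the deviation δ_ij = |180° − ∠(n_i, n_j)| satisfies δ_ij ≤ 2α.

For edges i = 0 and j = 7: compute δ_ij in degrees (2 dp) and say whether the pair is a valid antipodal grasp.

δ = 110.20°, invalid

α = atan 0.3 = 16.70°;  2α = 33.40°
edge 0: e_0 = (-0.41, +1.30);  n_0 = (+0.9537, +0.3008)
edge 7: e_7 = (+1.19, +0.92);  n_7 = (+0.6116, -0.7911)
∠(n_0, n_7) = 69.80°
δ = |180° − 69.80°| = 110.20°
110.20° > 2α = 33.40°  →  invalid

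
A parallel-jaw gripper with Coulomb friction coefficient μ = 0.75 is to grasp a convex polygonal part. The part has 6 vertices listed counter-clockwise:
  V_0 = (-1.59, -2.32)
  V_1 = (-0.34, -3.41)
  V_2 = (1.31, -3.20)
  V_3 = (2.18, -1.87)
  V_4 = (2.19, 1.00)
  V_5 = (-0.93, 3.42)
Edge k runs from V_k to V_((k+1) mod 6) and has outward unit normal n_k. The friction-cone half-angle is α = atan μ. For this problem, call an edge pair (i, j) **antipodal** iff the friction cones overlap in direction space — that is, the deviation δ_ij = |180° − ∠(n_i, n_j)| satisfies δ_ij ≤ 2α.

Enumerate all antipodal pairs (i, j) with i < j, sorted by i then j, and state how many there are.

count = 6; pairs: (0,3), (0,4), (1,4), (2,5), (3,5), (4,5)

α = atan 0.75 = 36.87°;  2α = 73.74°
n_0 = (-0.6572, -0.7537)
n_1 = (+0.1263, -0.9920)
n_2 = (+0.8369, -0.5474)
n_3 = (+1.0000, -0.0035)
n_4 = (+0.6129, +0.7902)
n_5 = (-0.9935, +0.1142)
  (0,1): δ = 131.66°  ·
  (0,2): δ = 82.10°  ·
  (0,3): δ = 49.11°  ✓
  (0,4): δ = 3.29°  ✓
  (0,5): δ = 124.53°  ·
  (1,2): δ = 130.44°  ·
  (1,3): δ = 97.45°  ·
  (1,4): δ = 45.05°  ✓
  (1,5): δ = 76.19°  ·
  (2,3): δ = 147.01°  ·
  (2,4): δ = 94.61°  ·
  (2,5): δ = 26.63°  ✓
  (3,4): δ = 127.60°  ·
  (3,5): δ = 6.36°  ✓
  (4,5): δ = 58.76°  ✓
antipodal pairs: 6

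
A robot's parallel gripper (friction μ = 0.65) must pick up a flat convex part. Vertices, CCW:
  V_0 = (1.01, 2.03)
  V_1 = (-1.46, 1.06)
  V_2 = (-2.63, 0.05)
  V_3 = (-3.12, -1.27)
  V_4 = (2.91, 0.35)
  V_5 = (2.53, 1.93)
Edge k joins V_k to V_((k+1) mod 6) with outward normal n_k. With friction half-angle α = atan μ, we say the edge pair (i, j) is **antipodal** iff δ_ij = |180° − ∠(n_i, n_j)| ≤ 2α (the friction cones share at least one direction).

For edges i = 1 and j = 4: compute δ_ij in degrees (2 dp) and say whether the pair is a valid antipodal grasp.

α = atan 0.65 = 33.02°;  2α = 66.05°
edge 1: e_1 = (-1.17, -1.01);  n_1 = (-0.6535, +0.7570)
edge 4: e_4 = (-0.38, +1.58);  n_4 = (+0.9723, +0.2338)
∠(n_1, n_4) = 117.28°
δ = |180° − 117.28°| = 62.72°
62.72° ≤ 2α = 66.05°  →  valid

δ = 62.72°, valid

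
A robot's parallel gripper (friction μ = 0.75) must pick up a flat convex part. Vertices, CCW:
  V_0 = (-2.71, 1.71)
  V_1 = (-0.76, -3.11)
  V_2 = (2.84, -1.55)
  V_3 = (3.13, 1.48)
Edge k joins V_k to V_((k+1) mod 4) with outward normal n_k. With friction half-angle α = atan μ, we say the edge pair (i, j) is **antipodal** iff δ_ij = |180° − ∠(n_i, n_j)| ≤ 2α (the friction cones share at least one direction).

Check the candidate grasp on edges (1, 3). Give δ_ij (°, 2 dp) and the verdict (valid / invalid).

α = atan 0.75 = 36.87°;  2α = 73.74°
edge 1: e_1 = (+3.60, +1.56);  n_1 = (+0.3976, -0.9176)
edge 3: e_3 = (-5.84, +0.23);  n_3 = (+0.0394, +0.9992)
∠(n_1, n_3) = 154.32°
δ = |180° − 154.32°| = 25.68°
25.68° ≤ 2α = 73.74°  →  valid

δ = 25.68°, valid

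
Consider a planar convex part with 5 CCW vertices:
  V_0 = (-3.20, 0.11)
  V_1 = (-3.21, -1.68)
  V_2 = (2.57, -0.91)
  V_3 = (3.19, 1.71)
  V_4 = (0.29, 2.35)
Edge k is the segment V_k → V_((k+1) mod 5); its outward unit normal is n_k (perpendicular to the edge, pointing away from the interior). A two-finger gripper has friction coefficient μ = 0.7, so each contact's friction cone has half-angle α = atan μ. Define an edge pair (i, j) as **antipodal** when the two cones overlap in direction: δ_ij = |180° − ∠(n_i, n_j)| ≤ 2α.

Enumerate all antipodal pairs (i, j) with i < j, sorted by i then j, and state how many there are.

count = 4; pairs: (0,2), (1,3), (1,4), (2,4)

α = atan 0.7 = 34.99°;  2α = 69.98°
n_0 = (-1.0000, +0.0056)
n_1 = (+0.1321, -0.9912)
n_2 = (+0.9731, -0.2303)
n_3 = (+0.2155, +0.9765)
n_4 = (-0.5401, +0.8416)
  (0,1): δ = 82.09°  ·
  (0,2): δ = 12.99°  ✓
  (0,3): δ = 77.87°  ·
  (0,4): δ = 123.01°  ·
  (1,2): δ = 110.90°  ·
  (1,3): δ = 20.03°  ✓
  (1,4): δ = 25.11°  ✓
  (2,3): δ = 89.13°  ·
  (2,4): δ = 43.99°  ✓
  (3,4): δ = 134.86°  ·
antipodal pairs: 4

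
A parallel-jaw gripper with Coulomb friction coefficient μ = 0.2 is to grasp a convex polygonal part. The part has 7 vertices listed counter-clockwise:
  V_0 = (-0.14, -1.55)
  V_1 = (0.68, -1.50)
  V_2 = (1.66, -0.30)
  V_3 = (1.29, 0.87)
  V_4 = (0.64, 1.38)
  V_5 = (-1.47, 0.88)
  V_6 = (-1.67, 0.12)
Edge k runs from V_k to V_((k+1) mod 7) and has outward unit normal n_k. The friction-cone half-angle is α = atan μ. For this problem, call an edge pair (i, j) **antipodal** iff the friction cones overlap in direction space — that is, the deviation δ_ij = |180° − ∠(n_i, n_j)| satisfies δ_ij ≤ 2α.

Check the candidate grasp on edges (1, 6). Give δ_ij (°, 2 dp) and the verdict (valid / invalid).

δ = 81.73°, invalid

α = atan 0.2 = 11.31°;  2α = 22.62°
edge 1: e_1 = (+0.98, +1.20);  n_1 = (+0.7745, -0.6325)
edge 6: e_6 = (+1.53, -1.67);  n_6 = (-0.7373, -0.6755)
∠(n_1, n_6) = 98.27°
δ = |180° − 98.27°| = 81.73°
81.73° > 2α = 22.62°  →  invalid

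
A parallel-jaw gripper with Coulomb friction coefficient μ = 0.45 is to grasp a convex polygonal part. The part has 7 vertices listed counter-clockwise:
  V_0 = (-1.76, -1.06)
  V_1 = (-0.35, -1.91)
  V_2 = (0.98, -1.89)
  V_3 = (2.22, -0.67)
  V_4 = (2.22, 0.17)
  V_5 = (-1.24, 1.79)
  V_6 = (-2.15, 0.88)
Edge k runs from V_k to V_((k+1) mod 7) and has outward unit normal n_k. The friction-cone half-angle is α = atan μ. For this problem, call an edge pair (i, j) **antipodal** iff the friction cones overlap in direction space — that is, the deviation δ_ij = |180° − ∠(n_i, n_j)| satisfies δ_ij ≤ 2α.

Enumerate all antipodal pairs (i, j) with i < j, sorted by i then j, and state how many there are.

α = atan 0.45 = 24.23°;  2α = 48.46°
n_0 = (-0.5163, -0.8564)
n_1 = (+0.0150, -0.9999)
n_2 = (+0.7013, -0.7128)
n_3 = (+1.0000, -0.0000)
n_4 = (+0.4240, +0.9056)
n_5 = (-0.7071, +0.7071)
n_6 = (-0.9804, -0.1971)
  (0,1): δ = 148.06°  ·
  (0,2): δ = 104.38°  ·
  (0,3): δ = 58.92°  ·
  (0,4): δ = 5.99°  ✓
  (0,5): δ = 76.08°  ·
  (0,6): δ = 132.45°  ·
  (1,2): δ = 136.33°  ·
  (1,3): δ = 90.86°  ·
  (1,4): δ = 25.95°  ✓
  (1,5): δ = 44.14°  ✓
  (1,6): δ = 100.51°  ·
  (2,3): δ = 134.53°  ·
  (2,4): δ = 69.62°  ·
  (2,5): δ = 0.47°  ✓
  (2,6): δ = 56.83°  ·
  (3,4): δ = 115.09°  ·
  (3,5): δ = 45.00°  ✓
  (3,6): δ = 11.37°  ✓
  (4,5): δ = 109.91°  ·
  (4,6): δ = 53.54°  ·
  (5,6): δ = 123.63°  ·
antipodal pairs: 6

count = 6; pairs: (0,4), (1,4), (1,5), (2,5), (3,5), (3,6)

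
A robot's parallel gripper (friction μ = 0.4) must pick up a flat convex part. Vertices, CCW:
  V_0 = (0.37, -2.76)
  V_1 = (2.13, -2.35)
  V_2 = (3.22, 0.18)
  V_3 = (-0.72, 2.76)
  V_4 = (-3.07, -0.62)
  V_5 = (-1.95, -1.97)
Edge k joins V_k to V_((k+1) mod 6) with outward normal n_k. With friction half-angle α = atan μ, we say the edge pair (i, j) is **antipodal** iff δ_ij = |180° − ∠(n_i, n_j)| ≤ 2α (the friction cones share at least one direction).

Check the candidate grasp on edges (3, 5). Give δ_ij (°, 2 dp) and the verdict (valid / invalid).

δ = 74.00°, invalid

α = atan 0.4 = 21.80°;  2α = 43.60°
edge 3: e_3 = (-2.35, -3.38);  n_3 = (-0.8211, +0.5709)
edge 5: e_5 = (+2.32, -0.79);  n_5 = (-0.3223, -0.9466)
∠(n_3, n_5) = 106.00°
δ = |180° − 106.00°| = 74.00°
74.00° > 2α = 43.60°  →  invalid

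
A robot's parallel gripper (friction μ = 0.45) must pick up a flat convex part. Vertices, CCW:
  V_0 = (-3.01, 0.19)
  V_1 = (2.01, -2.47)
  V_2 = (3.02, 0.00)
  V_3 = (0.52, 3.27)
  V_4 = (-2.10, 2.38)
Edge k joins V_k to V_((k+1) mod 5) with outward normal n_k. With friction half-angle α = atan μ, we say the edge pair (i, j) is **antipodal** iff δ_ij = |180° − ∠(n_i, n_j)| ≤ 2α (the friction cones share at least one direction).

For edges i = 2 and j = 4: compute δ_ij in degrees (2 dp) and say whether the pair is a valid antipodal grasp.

δ = 59.96°, invalid

α = atan 0.45 = 24.23°;  2α = 48.46°
edge 2: e_2 = (-2.50, +3.27);  n_2 = (+0.7944, +0.6074)
edge 4: e_4 = (-0.91, -2.19);  n_4 = (-0.9235, +0.3837)
∠(n_2, n_4) = 120.04°
δ = |180° − 120.04°| = 59.96°
59.96° > 2α = 48.46°  →  invalid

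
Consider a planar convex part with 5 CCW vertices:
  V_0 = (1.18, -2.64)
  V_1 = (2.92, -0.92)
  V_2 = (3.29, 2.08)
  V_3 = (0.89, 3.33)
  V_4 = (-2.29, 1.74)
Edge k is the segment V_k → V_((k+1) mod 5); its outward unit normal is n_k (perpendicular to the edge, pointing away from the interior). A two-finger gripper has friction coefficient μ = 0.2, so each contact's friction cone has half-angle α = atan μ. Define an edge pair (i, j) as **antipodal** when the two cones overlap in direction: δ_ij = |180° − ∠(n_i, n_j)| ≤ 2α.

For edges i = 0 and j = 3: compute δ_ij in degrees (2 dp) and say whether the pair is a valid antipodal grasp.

δ = 18.10°, valid

α = atan 0.2 = 11.31°;  2α = 22.62°
edge 0: e_0 = (+1.74, +1.72);  n_0 = (+0.7030, -0.7112)
edge 3: e_3 = (-3.18, -1.59);  n_3 = (-0.4472, +0.8944)
∠(n_0, n_3) = 161.90°
δ = |180° − 161.90°| = 18.10°
18.10° ≤ 2α = 22.62°  →  valid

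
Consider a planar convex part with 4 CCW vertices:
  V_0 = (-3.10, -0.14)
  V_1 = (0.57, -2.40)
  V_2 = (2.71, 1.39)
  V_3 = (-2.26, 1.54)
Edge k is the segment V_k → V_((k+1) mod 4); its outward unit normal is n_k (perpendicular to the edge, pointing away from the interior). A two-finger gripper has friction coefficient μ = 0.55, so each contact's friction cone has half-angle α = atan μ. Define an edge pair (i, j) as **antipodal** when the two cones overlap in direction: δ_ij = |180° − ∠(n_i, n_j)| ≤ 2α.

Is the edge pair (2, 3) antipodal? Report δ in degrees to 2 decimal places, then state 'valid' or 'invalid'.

α = atan 0.55 = 28.81°;  2α = 57.62°
edge 2: e_2 = (-4.97, +0.15);  n_2 = (+0.0302, +0.9995)
edge 3: e_3 = (-0.84, -1.68);  n_3 = (-0.8944, +0.4472)
∠(n_2, n_3) = 65.16°
δ = |180° − 65.16°| = 114.84°
114.84° > 2α = 57.62°  →  invalid

δ = 114.84°, invalid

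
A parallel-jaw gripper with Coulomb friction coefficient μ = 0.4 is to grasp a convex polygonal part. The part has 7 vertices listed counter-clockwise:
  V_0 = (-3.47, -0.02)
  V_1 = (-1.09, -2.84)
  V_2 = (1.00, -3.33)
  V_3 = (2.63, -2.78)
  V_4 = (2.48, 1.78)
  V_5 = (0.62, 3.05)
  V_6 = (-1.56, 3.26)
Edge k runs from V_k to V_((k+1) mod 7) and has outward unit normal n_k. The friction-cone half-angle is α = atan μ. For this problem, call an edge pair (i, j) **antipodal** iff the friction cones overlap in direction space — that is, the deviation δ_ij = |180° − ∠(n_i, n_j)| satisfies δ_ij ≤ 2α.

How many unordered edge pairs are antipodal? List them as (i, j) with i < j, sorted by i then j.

count = 7; pairs: (0,3), (0,4), (1,4), (1,5), (2,5), (2,6), (3,6)

α = atan 0.4 = 21.80°;  2α = 43.60°
n_0 = (-0.7642, -0.6450)
n_1 = (-0.2283, -0.9736)
n_2 = (+0.3197, -0.9475)
n_3 = (+0.9995, +0.0329)
n_4 = (+0.5639, +0.8259)
n_5 = (+0.0959, +0.9954)
n_6 = (-0.8642, +0.5032)
  (0,1): δ = 143.36°  ·
  (0,2): δ = 111.52°  ·
  (0,3): δ = 38.28°  ✓
  (0,4): δ = 15.51°  ✓
  (0,5): δ = 44.33°  ·
  (0,6): δ = 109.62°  ·
  (1,2): δ = 148.16°  ·
  (1,3): δ = 74.92°  ·
  (1,4): δ = 21.13°  ✓
  (1,5): δ = 7.69°  ✓
  (1,6): δ = 72.98°  ·
  (2,3): δ = 106.76°  ·
  (2,4): δ = 52.97°  ·
  (2,5): δ = 24.15°  ✓
  (2,6): δ = 41.14°  ✓
  (3,4): δ = 126.21°  ·
  (3,5): δ = 97.39°  ·
  (3,6): δ = 32.10°  ✓
  (4,5): δ = 151.18°  ·
  (4,6): δ = 85.89°  ·
  (5,6): δ = 114.71°  ·
antipodal pairs: 7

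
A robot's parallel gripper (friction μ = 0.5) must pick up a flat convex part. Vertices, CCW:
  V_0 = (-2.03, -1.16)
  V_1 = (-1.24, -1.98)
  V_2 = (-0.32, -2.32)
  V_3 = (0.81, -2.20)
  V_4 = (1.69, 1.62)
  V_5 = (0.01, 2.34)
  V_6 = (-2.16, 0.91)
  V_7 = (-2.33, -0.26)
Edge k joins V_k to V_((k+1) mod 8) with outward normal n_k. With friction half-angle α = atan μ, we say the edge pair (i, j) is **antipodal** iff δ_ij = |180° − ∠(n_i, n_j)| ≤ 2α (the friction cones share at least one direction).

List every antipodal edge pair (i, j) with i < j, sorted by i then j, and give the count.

α = atan 0.5 = 26.57°;  2α = 53.13°
n_0 = (-0.7202, -0.6938)
n_1 = (-0.3467, -0.9380)
n_2 = (+0.1056, -0.9944)
n_3 = (+0.9745, -0.2245)
n_4 = (+0.3939, +0.9191)
n_5 = (-0.5503, +0.8350)
n_6 = (-0.9896, +0.1438)
n_7 = (-0.9487, -0.3162)
  (0,1): δ = 154.22°  ·
  (0,2): δ = 127.87°  ·
  (0,3): δ = 56.91°  ·
  (0,4): δ = 22.87°  ✓
  (0,5): δ = 79.45°  ·
  (0,6): δ = 127.80°  ·
  (0,7): δ = 154.50°  ·
  (1,2): δ = 153.66°  ·
  (1,3): δ = 82.69°  ·
  (1,4): δ = 2.92°  ✓
  (1,5): δ = 53.67°  ·
  (1,6): δ = 102.02°  ·
  (1,7): δ = 128.72°  ·
  (2,3): δ = 109.03°  ·
  (2,4): δ = 29.26°  ✓
  (2,5): δ = 27.32°  ✓
  (2,6): δ = 75.67°  ·
  (2,7): δ = 102.37°  ·
  (3,4): δ = 100.23°  ·
  (3,5): δ = 43.64°  ✓
  (3,6): δ = 4.71°  ✓
  (3,7): δ = 31.41°  ✓
  (4,5): δ = 123.42°  ·
  (4,6): δ = 75.07°  ·
  (4,7): δ = 48.37°  ✓
  (5,6): δ = 131.65°  ·
  (5,7): δ = 104.95°  ·
  (6,7): δ = 153.30°  ·
antipodal pairs: 8

count = 8; pairs: (0,4), (1,4), (2,4), (2,5), (3,5), (3,6), (3,7), (4,7)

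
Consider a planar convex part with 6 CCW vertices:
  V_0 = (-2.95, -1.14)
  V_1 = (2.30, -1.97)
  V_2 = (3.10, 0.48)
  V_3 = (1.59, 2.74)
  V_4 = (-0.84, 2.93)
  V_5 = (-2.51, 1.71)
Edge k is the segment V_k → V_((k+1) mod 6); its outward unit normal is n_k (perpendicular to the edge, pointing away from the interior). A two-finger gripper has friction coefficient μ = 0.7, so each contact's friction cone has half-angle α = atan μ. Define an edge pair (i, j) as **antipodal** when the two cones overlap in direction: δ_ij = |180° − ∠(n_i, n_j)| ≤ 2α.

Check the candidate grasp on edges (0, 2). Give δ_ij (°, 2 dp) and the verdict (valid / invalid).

α = atan 0.7 = 34.99°;  2α = 69.98°
edge 0: e_0 = (+5.25, -0.83);  n_0 = (-0.1562, -0.9877)
edge 2: e_2 = (-1.51, +2.26);  n_2 = (+0.8315, +0.5555)
∠(n_0, n_2) = 132.73°
δ = |180° − 132.73°| = 47.27°
47.27° ≤ 2α = 69.98°  →  valid

δ = 47.27°, valid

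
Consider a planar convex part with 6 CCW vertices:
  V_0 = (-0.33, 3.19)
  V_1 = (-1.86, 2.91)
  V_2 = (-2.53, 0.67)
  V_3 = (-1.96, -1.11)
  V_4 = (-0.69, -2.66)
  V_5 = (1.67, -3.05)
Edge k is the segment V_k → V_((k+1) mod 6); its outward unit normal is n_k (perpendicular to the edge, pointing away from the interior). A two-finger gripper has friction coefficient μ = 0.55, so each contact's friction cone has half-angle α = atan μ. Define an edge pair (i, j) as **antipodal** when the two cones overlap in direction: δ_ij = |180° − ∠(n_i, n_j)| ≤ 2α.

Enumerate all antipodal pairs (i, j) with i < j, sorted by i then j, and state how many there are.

count = 4; pairs: (0,4), (1,5), (2,5), (3,5)

α = atan 0.55 = 28.81°;  2α = 57.62°
n_0 = (-0.1800, +0.9837)
n_1 = (-0.9581, +0.2866)
n_2 = (-0.9524, -0.3050)
n_3 = (-0.7735, -0.6338)
n_4 = (-0.1630, -0.9866)
n_5 = (+0.9523, +0.3052)
  (0,1): δ = 117.02°  ·
  (0,2): δ = 82.61°  ·
  (0,3): δ = 61.04°  ·
  (0,4): δ = 19.75°  ✓
  (0,5): δ = 97.40°  ·
  (1,2): δ = 145.59°  ·
  (1,3): δ = 124.02°  ·
  (1,4): δ = 82.73°  ·
  (1,5): δ = 34.42°  ✓
  (2,3): δ = 158.43°  ·
  (2,4): δ = 117.14°  ·
  (2,5): δ = 0.01°  ✓
  (3,4): δ = 138.71°  ·
  (3,5): δ = 21.56°  ✓
  (4,5): δ = 62.85°  ·
antipodal pairs: 4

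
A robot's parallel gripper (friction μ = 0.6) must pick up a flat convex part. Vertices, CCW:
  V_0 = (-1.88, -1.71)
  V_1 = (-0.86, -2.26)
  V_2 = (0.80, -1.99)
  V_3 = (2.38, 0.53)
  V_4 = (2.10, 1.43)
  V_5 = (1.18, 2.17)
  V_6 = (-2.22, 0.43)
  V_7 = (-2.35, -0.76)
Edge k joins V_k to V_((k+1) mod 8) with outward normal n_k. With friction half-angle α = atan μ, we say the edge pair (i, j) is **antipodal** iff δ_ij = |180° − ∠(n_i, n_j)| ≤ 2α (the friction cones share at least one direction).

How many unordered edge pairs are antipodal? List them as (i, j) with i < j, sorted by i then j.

count = 12; pairs: (0,3), (0,4), (0,5), (1,4), (1,5), (2,5), (2,6), (2,7), (3,6), (3,7), (4,6), (4,7)

α = atan 0.6 = 30.96°;  2α = 61.93°
n_0 = (-0.4746, -0.8802)
n_1 = (+0.1605, -0.9870)
n_2 = (+0.8472, -0.5312)
n_3 = (+0.9549, +0.2971)
n_4 = (+0.6268, +0.7792)
n_5 = (-0.4556, +0.8902)
n_6 = (-0.9941, +0.1086)
n_7 = (-0.8963, -0.4434)
  (0,1): δ = 142.43°  ·
  (0,2): δ = 93.75°  ·
  (0,3): δ = 44.38°  ✓
  (0,4): δ = 10.48°  ✓
  (0,5): δ = 55.44°  ✓
  (0,6): δ = 112.10°  ·
  (0,7): δ = 144.66°  ·
  (1,2): δ = 131.33°  ·
  (1,3): δ = 81.96°  ·
  (1,4): δ = 48.05°  ✓
  (1,5): δ = 17.86°  ✓
  (1,6): δ = 74.53°  ·
  (1,7): δ = 107.09°  ·
  (2,3): δ = 130.63°  ·
  (2,4): δ = 96.72°  ·
  (2,5): δ = 30.81°  ✓
  (2,6): δ = 25.85°  ✓
  (2,7): δ = 58.41°  ✓
  (3,4): δ = 146.09°  ·
  (3,5): δ = 80.18°  ·
  (3,6): δ = 23.52°  ✓
  (3,7): δ = 9.04°  ✓
  (4,5): δ = 114.09°  ·
  (4,6): δ = 57.42°  ✓
  (4,7): δ = 24.87°  ✓
  (5,6): δ = 123.34°  ·
  (5,7): δ = 90.78°  ·
  (6,7): δ = 147.44°  ·
antipodal pairs: 12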